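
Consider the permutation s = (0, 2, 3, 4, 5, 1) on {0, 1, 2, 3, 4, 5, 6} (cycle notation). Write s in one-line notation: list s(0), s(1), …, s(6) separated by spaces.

Image by image: 0↦2, 1↦0, 2↦3, 3↦4, 4↦5, 5↦1, 6↦6.
Listing these in domain order gives 2 0 3 4 5 1 6.

2 0 3 4 5 1 6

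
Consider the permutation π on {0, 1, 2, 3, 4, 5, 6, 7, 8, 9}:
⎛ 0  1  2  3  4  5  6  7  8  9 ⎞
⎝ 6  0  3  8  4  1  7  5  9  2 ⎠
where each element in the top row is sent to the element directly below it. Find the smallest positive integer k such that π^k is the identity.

Writing π as disjoint cycles, the cycle lengths are 5, 4, 1.
Since disjoint cycles commute, ord(π) = lcm(5, 4) = 20.

20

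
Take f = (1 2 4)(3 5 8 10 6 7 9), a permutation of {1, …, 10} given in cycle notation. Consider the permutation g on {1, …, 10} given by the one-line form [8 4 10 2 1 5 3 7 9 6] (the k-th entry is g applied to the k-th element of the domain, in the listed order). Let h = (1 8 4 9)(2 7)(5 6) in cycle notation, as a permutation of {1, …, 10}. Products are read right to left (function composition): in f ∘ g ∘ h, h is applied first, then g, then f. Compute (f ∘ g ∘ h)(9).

10

Chase 9: h(9) = 1; g(1) = 8; f(8) = 10. Hence (f ∘ g ∘ h)(9) = 10.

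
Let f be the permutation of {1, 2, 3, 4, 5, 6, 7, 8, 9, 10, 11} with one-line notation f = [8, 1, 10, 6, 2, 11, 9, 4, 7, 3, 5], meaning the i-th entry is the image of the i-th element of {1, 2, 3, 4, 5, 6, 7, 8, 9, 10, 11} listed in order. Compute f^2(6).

Tracing 6 → 11 → … returns to 6 after 7 steps, so 6 lies in a 7-cycle (1, 8, 4, 6, 11, 5, 2).
Stepping 2 places around the cycle: 6 → 11 → 5.

5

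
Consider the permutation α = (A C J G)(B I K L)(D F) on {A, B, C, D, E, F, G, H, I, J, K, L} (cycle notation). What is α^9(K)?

L

K lies in the 4-cycle (B I K L).
Since the cycle has length 4, α^9 acts on it the same as α^1 (9 mod 4 = 1).
Stepping 1 place around the cycle: K → L.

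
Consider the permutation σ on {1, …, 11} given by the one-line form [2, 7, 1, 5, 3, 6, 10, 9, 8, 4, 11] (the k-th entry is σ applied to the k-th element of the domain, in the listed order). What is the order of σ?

14

Writing σ as disjoint cycles, the cycle lengths are 7, 2, 1, 1.
The order of σ is the least common multiple of its cycle lengths: lcm(7, 2) = 14.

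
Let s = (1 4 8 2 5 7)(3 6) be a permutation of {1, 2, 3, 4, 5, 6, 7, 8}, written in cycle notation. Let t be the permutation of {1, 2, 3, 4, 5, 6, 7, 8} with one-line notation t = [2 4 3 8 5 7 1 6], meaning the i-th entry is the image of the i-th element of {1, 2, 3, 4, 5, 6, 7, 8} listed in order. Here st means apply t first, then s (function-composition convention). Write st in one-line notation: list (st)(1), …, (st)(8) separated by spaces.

(st)(x) = s(t(x)). Computing each image: s(t(1)) = s(2) = 5, s(t(2)) = s(4) = 8, s(t(3)) = s(3) = 6, s(t(4)) = s(8) = 2, s(t(5)) = s(5) = 7, s(t(6)) = s(7) = 1, s(t(7)) = s(1) = 4, s(t(8)) = s(6) = 3.
Hence st = [5 8 6 2 7 1 4 3].

5 8 6 2 7 1 4 3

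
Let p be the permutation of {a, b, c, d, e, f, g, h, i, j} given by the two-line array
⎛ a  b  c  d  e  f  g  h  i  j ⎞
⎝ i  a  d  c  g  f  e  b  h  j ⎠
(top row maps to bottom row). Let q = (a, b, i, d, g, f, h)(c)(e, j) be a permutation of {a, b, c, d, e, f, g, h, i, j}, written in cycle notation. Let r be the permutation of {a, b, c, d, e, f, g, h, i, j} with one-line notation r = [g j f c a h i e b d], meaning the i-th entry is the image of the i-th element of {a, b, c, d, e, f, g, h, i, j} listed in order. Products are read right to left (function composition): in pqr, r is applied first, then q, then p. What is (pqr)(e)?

a

Apply the permutations in order: r(e) = a, then q(a) = b, then p(b) = a. So (pqr)(e) = a.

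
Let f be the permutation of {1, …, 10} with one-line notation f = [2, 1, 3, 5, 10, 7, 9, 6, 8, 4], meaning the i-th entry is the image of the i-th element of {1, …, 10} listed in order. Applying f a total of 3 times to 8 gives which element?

9

Tracing 8 → 6 → … returns to 8 after 4 steps, so 8 lies in a 4-cycle (6 7 9 8).
Advancing 3 steps from 8: 8 → 6 → 7 → 9.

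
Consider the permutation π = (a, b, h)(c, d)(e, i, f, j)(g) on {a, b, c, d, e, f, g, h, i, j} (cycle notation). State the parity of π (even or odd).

even

The cycle lengths are 4, 3, 2, 1.
A cycle is odd iff its length is even; π has 2 even-length cycles, so sgn(π) = (−1)^2 and π is even.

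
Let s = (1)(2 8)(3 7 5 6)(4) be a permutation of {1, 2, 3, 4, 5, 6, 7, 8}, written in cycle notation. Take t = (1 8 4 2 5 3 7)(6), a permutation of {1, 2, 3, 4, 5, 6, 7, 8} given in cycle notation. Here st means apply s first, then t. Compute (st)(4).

2

First apply s: s(4) = 4, then t(4) = 2. Thus (st)(4) = 2.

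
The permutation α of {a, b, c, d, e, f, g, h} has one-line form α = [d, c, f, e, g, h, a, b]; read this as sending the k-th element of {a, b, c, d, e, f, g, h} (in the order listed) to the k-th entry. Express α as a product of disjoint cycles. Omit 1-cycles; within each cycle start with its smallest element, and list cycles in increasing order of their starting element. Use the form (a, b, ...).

(a, d, e, g)(b, c, f, h)

Iterating α from a gives a → d → e → g → a; that is the 4-cycle (a, d, e, g).
Repeating from the next unused element and collecting all non-trivial cycles gives (a, d, e, g)(b, c, f, h).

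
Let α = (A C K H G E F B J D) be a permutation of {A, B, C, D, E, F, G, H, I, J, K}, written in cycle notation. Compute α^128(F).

G

F lies in the 10-cycle (A C K H G E F B J D).
On a 10-cycle, α^10 is the identity, so α^128 = α^8 there (128 ≡ 8 mod 10).
Advancing 8 steps from F: F → B → J → D → A → C → K → H → G.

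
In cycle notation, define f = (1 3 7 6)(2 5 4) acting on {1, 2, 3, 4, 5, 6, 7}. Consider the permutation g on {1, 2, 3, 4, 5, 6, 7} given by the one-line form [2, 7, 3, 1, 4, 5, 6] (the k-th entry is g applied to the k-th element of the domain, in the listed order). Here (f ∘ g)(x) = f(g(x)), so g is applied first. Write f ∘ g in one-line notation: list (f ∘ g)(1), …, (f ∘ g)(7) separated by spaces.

5 6 7 3 2 4 1

For each element, apply g then f: 1 → 2 → 5; 2 → 7 → 6; 3 → 3 → 7; 4 → 1 → 3; 5 → 4 → 2; 6 → 5 → 4; 7 → 6 → 1.
Collecting the images, f ∘ g = [5 6 7 3 2 4 1].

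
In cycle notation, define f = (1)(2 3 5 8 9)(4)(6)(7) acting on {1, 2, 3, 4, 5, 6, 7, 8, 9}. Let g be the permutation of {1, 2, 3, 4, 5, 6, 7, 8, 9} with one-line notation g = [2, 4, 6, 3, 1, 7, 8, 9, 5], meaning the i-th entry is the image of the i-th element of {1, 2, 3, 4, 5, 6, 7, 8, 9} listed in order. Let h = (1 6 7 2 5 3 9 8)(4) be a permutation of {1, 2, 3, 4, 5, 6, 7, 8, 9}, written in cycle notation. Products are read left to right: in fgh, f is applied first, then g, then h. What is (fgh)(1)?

5

(fgh)(1) = h(g(f(1))). f(1) = 1, then g(1) = 2, then h(2) = 5, so the result is 5.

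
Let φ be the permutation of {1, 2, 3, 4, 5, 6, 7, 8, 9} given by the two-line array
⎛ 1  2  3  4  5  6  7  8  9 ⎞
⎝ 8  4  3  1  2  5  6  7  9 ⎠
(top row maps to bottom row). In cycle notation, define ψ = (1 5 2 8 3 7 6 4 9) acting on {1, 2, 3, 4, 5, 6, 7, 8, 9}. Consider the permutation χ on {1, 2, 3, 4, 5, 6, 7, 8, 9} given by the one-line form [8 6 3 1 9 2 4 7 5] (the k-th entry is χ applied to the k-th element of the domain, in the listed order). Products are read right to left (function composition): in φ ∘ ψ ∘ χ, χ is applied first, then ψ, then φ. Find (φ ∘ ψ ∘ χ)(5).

8

Chase 5: χ(5) = 9; ψ(9) = 1; φ(1) = 8. Hence (φ ∘ ψ ∘ χ)(5) = 8.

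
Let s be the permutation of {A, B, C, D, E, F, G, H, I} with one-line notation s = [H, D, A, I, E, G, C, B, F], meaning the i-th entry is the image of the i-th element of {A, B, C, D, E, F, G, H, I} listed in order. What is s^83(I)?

Tracing I → F → … returns to I after 8 steps, so I lies in an 8-cycle (A, H, B, D, I, F, G, C).
Since the cycle has length 8, s^83 acts on it the same as s^3 (83 mod 8 = 3).
Advancing 3 steps from I: I → F → G → C.

C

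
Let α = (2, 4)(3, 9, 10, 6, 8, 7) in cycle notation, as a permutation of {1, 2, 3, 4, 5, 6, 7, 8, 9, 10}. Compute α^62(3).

10

3 lies in the 6-cycle (3, 9, 10, 6, 8, 7).
On a 6-cycle, α^6 is the identity, so α^62 = α^2 there (62 ≡ 2 mod 6).
Advancing 2 steps from 3: 3 → 9 → 10.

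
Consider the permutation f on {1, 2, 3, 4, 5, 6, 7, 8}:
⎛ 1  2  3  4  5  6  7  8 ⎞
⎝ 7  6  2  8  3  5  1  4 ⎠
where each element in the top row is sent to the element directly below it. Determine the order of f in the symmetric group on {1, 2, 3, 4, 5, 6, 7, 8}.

4

The disjoint-cycle form of f has cycle lengths 4, 2, 2.
The order of f is the least common multiple of its cycle lengths: lcm(4, 2, 2) = 4.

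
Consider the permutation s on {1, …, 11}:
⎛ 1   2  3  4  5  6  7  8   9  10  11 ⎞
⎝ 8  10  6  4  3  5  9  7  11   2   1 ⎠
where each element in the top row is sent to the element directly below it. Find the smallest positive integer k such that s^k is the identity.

The disjoint-cycle form of s has cycle lengths 5, 3, 2, 1.
The order of s is the least common multiple of its cycle lengths: lcm(5, 3, 2) = 30.

30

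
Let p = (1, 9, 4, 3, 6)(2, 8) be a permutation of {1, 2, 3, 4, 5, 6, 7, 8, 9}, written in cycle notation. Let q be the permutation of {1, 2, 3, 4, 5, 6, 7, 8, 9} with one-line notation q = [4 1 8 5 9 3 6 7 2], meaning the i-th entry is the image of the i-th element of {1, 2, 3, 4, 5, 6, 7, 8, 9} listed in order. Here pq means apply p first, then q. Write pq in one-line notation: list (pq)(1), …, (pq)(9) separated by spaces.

2 7 3 8 9 4 6 1 5

(pq)(x) = q(p(x)). Computing each image: q(p(1)) = q(9) = 2, q(p(2)) = q(8) = 7, q(p(3)) = q(6) = 3, q(p(4)) = q(3) = 8, q(p(5)) = q(5) = 9, q(p(6)) = q(1) = 4, q(p(7)) = q(7) = 6, q(p(8)) = q(2) = 1, q(p(9)) = q(4) = 5.
Hence pq = [2 7 3 8 9 4 6 1 5].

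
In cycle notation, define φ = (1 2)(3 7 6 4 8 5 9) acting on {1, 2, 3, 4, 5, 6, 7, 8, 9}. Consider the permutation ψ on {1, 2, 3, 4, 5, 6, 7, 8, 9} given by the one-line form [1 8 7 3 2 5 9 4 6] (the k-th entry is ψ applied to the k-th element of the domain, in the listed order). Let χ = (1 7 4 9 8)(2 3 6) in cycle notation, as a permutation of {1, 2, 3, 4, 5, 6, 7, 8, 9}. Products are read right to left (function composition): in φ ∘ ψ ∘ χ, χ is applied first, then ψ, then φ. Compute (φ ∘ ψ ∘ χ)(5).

Chase 5: χ(5) = 5; ψ(5) = 2; φ(2) = 1. Hence (φ ∘ ψ ∘ χ)(5) = 1.

1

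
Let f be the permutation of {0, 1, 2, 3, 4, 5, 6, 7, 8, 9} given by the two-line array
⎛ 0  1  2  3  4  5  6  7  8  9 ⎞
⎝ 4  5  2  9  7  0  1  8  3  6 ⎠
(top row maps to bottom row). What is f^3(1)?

Tracing 1 → 5 → … returns to 1 after 9 steps, so 1 lies in a 9-cycle (0, 4, 7, 8, 3, 9, 6, 1, 5).
Stepping 3 places around the cycle: 1 → 5 → 0 → 4.

4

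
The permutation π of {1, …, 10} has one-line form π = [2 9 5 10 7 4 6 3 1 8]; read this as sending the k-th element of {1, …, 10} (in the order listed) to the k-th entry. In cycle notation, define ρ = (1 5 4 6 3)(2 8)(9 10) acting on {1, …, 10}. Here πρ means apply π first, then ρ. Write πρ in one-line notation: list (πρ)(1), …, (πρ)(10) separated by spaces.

For each element, apply π then ρ: 1 → 2 → 8; 2 → 9 → 10; 3 → 5 → 4; 4 → 10 → 9; 5 → 7 → 7; 6 → 4 → 6; 7 → 6 → 3; 8 → 3 → 1; 9 → 1 → 5; 10 → 8 → 2.
So πρ in one-line form is 8 10 4 9 7 6 3 1 5 2.

8 10 4 9 7 6 3 1 5 2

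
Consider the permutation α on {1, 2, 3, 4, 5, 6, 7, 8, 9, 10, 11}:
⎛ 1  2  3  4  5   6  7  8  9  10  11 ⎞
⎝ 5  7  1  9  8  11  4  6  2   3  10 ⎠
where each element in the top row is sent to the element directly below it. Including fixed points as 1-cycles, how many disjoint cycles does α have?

The cycle decomposition is (1, 5, 8, 6, 11, 10, 3)(2, 7, 4, 9), which has 2 cycles (counting 1-cycles).

2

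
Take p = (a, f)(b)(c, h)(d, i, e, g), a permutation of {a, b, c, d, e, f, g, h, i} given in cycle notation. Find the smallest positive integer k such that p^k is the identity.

The cycle type of p is (4, 2, 2, 1).
Since disjoint cycles commute, ord(p) = lcm(4, 2, 2) = 4.

4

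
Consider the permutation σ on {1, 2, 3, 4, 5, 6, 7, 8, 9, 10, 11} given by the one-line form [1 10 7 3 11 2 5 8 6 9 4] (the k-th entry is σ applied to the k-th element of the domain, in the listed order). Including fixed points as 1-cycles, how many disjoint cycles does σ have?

The cycle decomposition is (1)(2, 10, 9, 6)(3, 7, 5, 11, 4)(8), which has 4 cycles (counting 1-cycles).

4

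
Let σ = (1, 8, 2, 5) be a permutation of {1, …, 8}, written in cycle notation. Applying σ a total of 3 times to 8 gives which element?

1

8 lies in the 4-cycle (1, 8, 2, 5).
Advancing 3 steps from 8: 8 → 2 → 5 → 1.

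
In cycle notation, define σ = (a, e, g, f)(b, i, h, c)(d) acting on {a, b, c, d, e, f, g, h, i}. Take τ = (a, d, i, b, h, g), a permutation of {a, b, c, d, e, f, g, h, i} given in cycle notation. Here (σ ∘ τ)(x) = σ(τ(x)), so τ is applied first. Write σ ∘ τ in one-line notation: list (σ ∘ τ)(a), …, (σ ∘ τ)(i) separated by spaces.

For each element, apply τ then σ: a → d → d; b → h → c; c → c → b; d → i → h; e → e → g; f → f → a; g → a → e; h → g → f; i → b → i.
Collecting the images, σ ∘ τ = [d c b h g a e f i].

d c b h g a e f i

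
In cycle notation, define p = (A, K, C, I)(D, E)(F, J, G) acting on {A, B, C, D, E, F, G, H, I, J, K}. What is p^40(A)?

A

A lies in the 4-cycle (A, K, C, I).
Powers repeat with period 4 on this cycle, and 40 mod 4 = 0, so p^40(A) = p^0(A).
So p^40(A) = A.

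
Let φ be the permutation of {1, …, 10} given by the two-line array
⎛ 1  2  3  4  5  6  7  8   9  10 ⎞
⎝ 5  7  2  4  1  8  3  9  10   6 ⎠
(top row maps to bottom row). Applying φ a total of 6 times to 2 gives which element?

Tracing 2 → 7 → … returns to 2 after 3 steps, so 2 lies in a 3-cycle (2 7 3).
Powers repeat with period 3 on this cycle, and 6 mod 3 = 0, so φ^6(2) = φ^0(2).
So φ^6(2) = 2.

2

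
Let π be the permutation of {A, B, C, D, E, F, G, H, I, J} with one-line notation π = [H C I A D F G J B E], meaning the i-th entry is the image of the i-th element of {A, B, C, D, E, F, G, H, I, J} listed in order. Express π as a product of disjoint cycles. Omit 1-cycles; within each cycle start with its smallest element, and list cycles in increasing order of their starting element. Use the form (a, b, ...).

(A, H, J, E, D)(B, C, I)

Start at A and follow images: A → H → J → E → D → A, giving the cycle (A, H, J, E, D).
Repeating from the next unused element and collecting all non-trivial cycles gives (A, H, J, E, D)(B, C, I).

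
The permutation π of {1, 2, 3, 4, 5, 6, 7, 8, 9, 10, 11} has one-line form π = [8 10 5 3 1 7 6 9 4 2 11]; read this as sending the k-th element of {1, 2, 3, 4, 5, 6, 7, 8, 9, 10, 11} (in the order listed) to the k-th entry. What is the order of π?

6

Writing π as disjoint cycles, the cycle lengths are 6, 2, 2, 1.
The order of π is the least common multiple of its cycle lengths: lcm(6, 2, 2) = 6.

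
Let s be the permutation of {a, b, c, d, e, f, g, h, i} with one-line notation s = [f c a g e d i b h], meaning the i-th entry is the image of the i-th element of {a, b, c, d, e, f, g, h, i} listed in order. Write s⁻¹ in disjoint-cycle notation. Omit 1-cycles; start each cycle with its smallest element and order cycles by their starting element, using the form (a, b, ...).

First write s in disjoint cycles: (a, f, d, g, i, h, b, c).
Reversing each cycle (and rotating so the smallest element leads) gives s⁻¹ = (a, c, b, h, i, g, d, f).

(a, c, b, h, i, g, d, f)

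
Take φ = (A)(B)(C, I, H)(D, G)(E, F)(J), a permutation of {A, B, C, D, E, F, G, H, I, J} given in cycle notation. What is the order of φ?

6

The cycle type of φ is (3, 2, 2, 1, 1, 1).
The order of φ is the least common multiple of its cycle lengths: lcm(3, 2, 2) = 6.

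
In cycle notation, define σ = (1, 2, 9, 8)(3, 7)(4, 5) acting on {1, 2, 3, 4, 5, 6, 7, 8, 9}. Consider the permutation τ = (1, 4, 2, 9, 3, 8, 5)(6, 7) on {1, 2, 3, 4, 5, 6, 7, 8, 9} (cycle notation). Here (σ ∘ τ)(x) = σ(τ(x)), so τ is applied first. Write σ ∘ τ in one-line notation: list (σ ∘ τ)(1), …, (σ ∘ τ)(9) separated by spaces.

Chase each element through τ then σ: 1 → 4 → 5; 2 → 9 → 8; 3 → 8 → 1; 4 → 2 → 9; 5 → 1 → 2; 6 → 7 → 3; 7 → 6 → 6; 8 → 5 → 4; 9 → 3 → 7.
So σ ∘ τ in one-line form is 5 8 1 9 2 3 6 4 7.

5 8 1 9 2 3 6 4 7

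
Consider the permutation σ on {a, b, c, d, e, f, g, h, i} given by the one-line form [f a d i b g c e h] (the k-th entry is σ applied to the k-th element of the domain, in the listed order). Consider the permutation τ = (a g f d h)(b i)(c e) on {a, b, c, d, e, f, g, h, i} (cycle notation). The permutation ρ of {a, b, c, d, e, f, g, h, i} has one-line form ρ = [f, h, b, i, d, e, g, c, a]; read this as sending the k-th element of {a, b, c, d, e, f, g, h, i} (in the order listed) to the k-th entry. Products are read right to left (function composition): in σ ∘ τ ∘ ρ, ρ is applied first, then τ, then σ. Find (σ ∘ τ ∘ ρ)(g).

g

(σ ∘ τ ∘ ρ)(g) = σ(τ(ρ(g))). ρ(g) = g, then τ(g) = f, then σ(f) = g, so the result is g.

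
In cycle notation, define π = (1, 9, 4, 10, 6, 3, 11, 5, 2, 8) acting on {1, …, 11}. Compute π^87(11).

11 lies in the 10-cycle (1, 9, 4, 10, 6, 3, 11, 5, 2, 8).
On a 10-cycle, π^10 is the identity, so π^87 = π^7 there (87 ≡ 7 mod 10).
Stepping 7 places around the cycle: 11 → 5 → 2 → 8 → 1 → 9 → 4 → 10.

10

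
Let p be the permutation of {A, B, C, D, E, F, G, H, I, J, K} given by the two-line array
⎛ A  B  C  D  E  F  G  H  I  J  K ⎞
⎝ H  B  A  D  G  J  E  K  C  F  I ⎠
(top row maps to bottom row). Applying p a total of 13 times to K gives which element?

Tracing K → I → … returns to K after 5 steps, so K lies in a 5-cycle (A, H, K, I, C).
On a 5-cycle, p^5 is the identity, so p^13 = p^3 there (13 ≡ 3 mod 5).
Stepping 3 places around the cycle: K → I → C → A.

A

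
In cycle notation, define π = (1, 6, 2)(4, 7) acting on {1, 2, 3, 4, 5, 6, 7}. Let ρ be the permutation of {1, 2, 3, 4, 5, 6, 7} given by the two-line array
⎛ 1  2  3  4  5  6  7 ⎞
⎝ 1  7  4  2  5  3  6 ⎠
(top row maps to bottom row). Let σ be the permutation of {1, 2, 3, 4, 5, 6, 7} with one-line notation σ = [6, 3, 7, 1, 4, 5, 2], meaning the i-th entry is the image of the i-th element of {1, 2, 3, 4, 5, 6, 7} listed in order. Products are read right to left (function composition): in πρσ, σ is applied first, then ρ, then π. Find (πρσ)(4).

(πρσ)(4) = π(ρ(σ(4))). σ(4) = 1, then ρ(1) = 1, then π(1) = 6, so the result is 6.

6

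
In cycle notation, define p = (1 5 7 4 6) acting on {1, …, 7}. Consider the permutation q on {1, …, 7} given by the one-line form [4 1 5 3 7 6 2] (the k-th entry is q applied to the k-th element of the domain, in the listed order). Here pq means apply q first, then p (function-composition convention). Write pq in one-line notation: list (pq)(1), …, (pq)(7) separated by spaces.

6 5 7 3 4 1 2

(pq)(x) = p(q(x)). Computing each image: p(q(1)) = p(4) = 6, p(q(2)) = p(1) = 5, p(q(3)) = p(5) = 7, p(q(4)) = p(3) = 3, p(q(5)) = p(7) = 4, p(q(6)) = p(6) = 1, p(q(7)) = p(2) = 2.
Hence pq = [6 5 7 3 4 1 2].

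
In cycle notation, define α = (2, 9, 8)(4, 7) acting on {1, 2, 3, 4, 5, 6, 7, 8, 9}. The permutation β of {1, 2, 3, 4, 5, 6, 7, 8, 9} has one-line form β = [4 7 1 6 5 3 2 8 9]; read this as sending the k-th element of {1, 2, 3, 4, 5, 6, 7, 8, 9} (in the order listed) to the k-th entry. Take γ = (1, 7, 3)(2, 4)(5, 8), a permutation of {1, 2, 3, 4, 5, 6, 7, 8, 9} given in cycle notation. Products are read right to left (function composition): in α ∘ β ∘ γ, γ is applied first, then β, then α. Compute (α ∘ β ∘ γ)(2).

Apply the permutations in order: γ(2) = 4, then β(4) = 6, then α(6) = 6. So (α ∘ β ∘ γ)(2) = 6.

6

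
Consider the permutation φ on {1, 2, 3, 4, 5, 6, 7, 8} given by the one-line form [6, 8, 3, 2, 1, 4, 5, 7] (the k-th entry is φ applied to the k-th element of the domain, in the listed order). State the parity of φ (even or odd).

In disjoint-cycle form the cycle lengths are 7, 1.
A cycle of length ℓ contributes ℓ−1 transpositions, so φ is a product of 6 transpositions — even.

even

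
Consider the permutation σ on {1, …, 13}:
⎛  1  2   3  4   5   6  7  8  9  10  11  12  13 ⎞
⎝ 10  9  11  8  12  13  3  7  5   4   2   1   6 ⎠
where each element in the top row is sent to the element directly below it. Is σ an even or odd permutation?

In disjoint-cycle form the cycle lengths are 11, 2.
A cycle is odd iff its length is even; σ has 1 even-length cycle, so sgn(σ) = (−1)^1 and σ is odd.

odd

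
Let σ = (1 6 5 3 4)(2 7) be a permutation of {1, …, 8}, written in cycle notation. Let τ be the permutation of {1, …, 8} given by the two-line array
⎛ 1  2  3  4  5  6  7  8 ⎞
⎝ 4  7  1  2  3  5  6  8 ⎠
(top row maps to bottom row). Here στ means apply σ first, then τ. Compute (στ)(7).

7

First apply σ: σ(7) = 2, then τ(2) = 7. Thus (στ)(7) = 7.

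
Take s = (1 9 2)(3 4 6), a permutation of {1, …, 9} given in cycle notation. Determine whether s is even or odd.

even

The cycle lengths are 3, 3, 1, 1, 1.
A cycle of length ℓ contributes ℓ−1 transpositions, so s is a product of 2 + 2 = 4 transpositions — even.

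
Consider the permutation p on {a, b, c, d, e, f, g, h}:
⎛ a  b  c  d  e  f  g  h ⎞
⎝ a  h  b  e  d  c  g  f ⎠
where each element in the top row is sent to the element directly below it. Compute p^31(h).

Tracing h → f → … returns to h after 4 steps, so h lies in a 4-cycle (b h f c).
Since the cycle has length 4, p^31 acts on it the same as p^3 (31 mod 4 = 3).
Stepping 3 places around the cycle: h → f → c → b.

b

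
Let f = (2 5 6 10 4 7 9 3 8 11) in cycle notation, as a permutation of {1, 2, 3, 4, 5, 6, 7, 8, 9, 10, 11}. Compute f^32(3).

3 lies in the 10-cycle (2 5 6 10 4 7 9 3 8 11).
Powers repeat with period 10 on this cycle, and 32 mod 10 = 2, so f^32(3) = f^2(3).
Advancing 2 steps from 3: 3 → 8 → 11.

11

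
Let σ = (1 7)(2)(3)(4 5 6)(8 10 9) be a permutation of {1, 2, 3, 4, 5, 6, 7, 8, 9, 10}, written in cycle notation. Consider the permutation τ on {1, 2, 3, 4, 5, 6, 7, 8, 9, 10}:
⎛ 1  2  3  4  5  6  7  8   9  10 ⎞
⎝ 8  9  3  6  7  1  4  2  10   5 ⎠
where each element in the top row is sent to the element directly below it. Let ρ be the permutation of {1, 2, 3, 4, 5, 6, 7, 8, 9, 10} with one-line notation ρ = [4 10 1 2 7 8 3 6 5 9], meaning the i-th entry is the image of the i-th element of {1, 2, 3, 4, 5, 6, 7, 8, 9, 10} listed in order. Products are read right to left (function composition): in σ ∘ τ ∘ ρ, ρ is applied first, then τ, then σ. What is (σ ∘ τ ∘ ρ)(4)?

Apply the permutations in order: ρ(4) = 2, then τ(2) = 9, then σ(9) = 8. So (σ ∘ τ ∘ ρ)(4) = 8.

8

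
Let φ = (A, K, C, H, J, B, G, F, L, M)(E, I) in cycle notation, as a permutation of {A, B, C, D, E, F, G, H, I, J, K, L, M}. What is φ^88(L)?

L lies in the 10-cycle (A, K, C, H, J, B, G, F, L, M).
Powers repeat with period 10 on this cycle, and 88 mod 10 = 8, so φ^88(L) = φ^8(L).
Advancing 8 steps from L: L → M → A → K → C → H → J → B → G.

G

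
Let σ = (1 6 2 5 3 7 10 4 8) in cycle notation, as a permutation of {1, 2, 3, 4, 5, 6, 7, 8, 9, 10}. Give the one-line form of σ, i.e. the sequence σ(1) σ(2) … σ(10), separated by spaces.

Reading each image from the cycles: 1→6, 2→5, 3→7, 4→8, 5→3, 6→2, 7→10, 8→1, 9→9, 10→4.
Listing these in domain order gives 6 5 7 8 3 2 10 1 9 4.

6 5 7 8 3 2 10 1 9 4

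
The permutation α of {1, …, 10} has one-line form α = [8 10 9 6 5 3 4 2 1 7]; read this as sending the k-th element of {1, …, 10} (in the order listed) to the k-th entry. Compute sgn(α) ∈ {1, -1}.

In disjoint-cycle form the cycle lengths are 9, 1.
A cycle of length ℓ contributes ℓ−1 transpositions, so α is a product of 8 transpositions — even.

1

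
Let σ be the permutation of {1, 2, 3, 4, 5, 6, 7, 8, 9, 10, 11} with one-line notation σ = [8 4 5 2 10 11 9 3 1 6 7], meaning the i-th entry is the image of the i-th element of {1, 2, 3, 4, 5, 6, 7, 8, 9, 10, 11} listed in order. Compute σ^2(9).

8

Tracing 9 → 1 → … returns to 9 after 9 steps, so 9 lies in a 9-cycle (1 8 3 5 10 6 11 7 9).
Stepping 2 places around the cycle: 9 → 1 → 8.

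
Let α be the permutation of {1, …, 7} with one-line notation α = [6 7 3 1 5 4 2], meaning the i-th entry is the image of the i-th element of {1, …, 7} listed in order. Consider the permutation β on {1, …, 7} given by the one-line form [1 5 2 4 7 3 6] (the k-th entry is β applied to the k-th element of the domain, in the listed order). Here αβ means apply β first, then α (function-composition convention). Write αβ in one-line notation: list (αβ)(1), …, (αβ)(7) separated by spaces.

6 5 7 1 2 3 4

(αβ)(x) = α(β(x)). Computing each image: α(β(1)) = α(1) = 6, α(β(2)) = α(5) = 5, α(β(3)) = α(2) = 7, α(β(4)) = α(4) = 1, α(β(5)) = α(7) = 2, α(β(6)) = α(3) = 3, α(β(7)) = α(6) = 4.
Hence αβ = [6 5 7 1 2 3 4].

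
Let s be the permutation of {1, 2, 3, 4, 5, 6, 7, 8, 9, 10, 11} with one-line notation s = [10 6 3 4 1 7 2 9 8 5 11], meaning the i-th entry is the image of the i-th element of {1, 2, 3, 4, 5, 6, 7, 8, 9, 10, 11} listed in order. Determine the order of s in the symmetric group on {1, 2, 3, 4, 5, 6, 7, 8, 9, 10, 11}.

The disjoint-cycle form of s has cycle lengths 3, 3, 2, 1, 1, 1.
The order of s is the least common multiple of its cycle lengths: lcm(3, 3, 2) = 6.

6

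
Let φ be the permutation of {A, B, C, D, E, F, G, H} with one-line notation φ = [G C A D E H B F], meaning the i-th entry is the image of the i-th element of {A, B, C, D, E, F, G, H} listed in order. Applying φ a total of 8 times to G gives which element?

G

Tracing G → B → … returns to G after 4 steps, so G lies in a 4-cycle (A G B C).
Since the cycle has length 4, φ^8 acts on it the same as φ^0 (8 mod 4 = 0).
So φ^8(G) = G.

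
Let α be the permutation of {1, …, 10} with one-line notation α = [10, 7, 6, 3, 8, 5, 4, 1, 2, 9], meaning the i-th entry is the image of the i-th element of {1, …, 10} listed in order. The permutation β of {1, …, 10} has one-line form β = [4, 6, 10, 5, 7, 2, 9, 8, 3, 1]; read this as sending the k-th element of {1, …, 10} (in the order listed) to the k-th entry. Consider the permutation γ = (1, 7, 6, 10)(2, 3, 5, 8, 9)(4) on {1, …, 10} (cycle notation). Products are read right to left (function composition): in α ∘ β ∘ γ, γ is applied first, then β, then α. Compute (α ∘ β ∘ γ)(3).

Chase 3: γ(3) = 5; β(5) = 7; α(7) = 4. Hence (α ∘ β ∘ γ)(3) = 4.

4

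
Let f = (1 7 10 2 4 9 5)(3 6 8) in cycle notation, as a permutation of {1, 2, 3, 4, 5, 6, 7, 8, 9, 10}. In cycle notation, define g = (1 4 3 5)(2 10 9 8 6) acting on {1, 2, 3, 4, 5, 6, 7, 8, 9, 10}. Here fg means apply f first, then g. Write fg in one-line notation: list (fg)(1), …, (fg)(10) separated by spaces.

7 3 2 8 4 6 9 5 1 10

(fg)(x) = g(f(x)). Computing each image: g(f(1)) = g(7) = 7, g(f(2)) = g(4) = 3, g(f(3)) = g(6) = 2, g(f(4)) = g(9) = 8, g(f(5)) = g(1) = 4, g(f(6)) = g(8) = 6, g(f(7)) = g(10) = 9, g(f(8)) = g(3) = 5, g(f(9)) = g(5) = 1, g(f(10)) = g(2) = 10.
Hence fg = [7 3 2 8 4 6 9 5 1 10].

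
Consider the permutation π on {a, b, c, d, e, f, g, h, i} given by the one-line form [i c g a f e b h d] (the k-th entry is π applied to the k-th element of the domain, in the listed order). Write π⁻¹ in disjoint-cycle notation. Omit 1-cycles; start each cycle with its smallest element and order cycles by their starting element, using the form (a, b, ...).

First write π in disjoint cycles: (a, i, d)(b, c, g)(e, f).
The inverse reverses every cycle; in canonical form, π⁻¹ = (a, d, i)(b, g, c)(e, f).

(a, d, i)(b, g, c)(e, f)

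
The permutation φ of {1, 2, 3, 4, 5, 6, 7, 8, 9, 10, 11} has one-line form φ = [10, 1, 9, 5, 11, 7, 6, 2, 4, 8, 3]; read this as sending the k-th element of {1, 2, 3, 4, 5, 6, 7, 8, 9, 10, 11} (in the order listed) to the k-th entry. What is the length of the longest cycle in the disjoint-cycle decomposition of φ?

5

Decomposing into disjoint cycles gives (1, 10, 8, 2)(3, 9, 4, 5, 11)(6, 7); the longest has length 5.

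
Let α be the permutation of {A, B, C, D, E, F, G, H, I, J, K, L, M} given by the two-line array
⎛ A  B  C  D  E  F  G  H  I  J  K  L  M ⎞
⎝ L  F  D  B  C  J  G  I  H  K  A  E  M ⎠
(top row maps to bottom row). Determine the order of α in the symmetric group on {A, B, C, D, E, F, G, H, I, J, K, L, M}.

18

Writing α as disjoint cycles, the cycle lengths are 9, 2, 1, 1.
Since disjoint cycles commute, ord(α) = lcm(9, 2) = 18.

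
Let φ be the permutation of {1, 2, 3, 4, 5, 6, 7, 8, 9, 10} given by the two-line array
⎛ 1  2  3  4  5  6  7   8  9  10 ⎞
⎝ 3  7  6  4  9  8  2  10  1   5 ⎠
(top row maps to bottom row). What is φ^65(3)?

Tracing 3 → 6 → … returns to 3 after 7 steps, so 3 lies in a 7-cycle (1, 3, 6, 8, 10, 5, 9).
On a 7-cycle, φ^7 is the identity, so φ^65 = φ^2 there (65 ≡ 2 mod 7).
Stepping 2 places around the cycle: 3 → 6 → 8.

8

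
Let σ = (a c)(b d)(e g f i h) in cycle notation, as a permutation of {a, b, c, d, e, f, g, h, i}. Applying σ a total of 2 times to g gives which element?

i

g lies in the 5-cycle (e g f i h).
Stepping 2 places around the cycle: g → f → i.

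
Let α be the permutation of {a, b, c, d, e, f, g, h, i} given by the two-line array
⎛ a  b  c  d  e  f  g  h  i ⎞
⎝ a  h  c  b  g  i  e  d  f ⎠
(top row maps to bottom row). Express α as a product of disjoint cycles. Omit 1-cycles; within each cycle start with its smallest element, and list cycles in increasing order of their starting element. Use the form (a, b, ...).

Start at b and follow images: b → h → d → b, giving the cycle (b, h, d).
Repeating from the next unused element and collecting all non-trivial cycles gives (b, h, d)(e, g)(f, i).

(b, h, d)(e, g)(f, i)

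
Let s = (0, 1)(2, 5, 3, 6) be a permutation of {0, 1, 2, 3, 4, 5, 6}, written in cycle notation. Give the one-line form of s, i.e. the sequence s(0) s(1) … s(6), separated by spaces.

1 0 5 6 4 3 2

Each element maps to the next entry in its cycle (wrapping to the front): 0→1, 1→0, 2→5, 3→6, 4→4, 5→3, 6→2.
Listing these in domain order gives 1 0 5 6 4 3 2.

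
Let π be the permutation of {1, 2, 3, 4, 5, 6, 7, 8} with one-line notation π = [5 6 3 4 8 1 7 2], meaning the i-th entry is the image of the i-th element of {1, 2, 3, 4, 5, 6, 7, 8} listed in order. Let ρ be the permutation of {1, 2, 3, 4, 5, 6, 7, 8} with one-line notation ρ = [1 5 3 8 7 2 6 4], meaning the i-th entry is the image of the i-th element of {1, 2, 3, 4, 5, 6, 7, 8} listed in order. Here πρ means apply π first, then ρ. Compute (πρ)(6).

1

π(6) = 1, then ρ(1) = 1; composing gives (πρ)(6) = 1.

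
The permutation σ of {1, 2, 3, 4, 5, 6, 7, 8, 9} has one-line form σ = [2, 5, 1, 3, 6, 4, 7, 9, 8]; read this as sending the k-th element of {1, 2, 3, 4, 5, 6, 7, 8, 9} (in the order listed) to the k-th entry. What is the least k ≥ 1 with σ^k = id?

6

The disjoint-cycle form of σ has cycle lengths 6, 2, 1.
The order of σ is the least common multiple of its cycle lengths: lcm(6, 2) = 6.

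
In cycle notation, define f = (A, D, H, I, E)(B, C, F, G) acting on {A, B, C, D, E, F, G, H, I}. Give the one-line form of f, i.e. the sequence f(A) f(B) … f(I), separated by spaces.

Reading each image from the cycles: A→D, B→C, C→F, D→H, E→A, F→G, G→B, H→I, I→E.
So the one-line form is D C F H A G B I E.

D C F H A G B I E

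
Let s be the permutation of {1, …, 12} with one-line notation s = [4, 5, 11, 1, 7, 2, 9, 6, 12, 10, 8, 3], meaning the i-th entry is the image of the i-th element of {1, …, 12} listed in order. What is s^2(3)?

8

Tracing 3 → 11 → … returns to 3 after 9 steps, so 3 lies in a 9-cycle (2, 5, 7, 9, 12, 3, 11, 8, 6).
Advancing 2 steps from 3: 3 → 11 → 8.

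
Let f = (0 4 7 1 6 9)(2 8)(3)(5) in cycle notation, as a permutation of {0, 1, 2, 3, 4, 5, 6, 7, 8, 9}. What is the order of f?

6

The cycle type of f is (6, 2, 1, 1).
The order of f is the least common multiple of its cycle lengths: lcm(6, 2) = 6.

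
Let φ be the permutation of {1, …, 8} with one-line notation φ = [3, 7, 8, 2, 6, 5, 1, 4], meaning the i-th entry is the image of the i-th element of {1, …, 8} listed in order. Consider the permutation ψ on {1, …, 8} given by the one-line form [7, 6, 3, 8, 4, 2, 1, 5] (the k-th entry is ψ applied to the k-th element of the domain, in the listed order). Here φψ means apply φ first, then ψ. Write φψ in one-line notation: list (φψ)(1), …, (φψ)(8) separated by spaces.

Chase each element through φ then ψ: 1 → 3 → 3; 2 → 7 → 1; 3 → 8 → 5; 4 → 2 → 6; 5 → 6 → 2; 6 → 5 → 4; 7 → 1 → 7; 8 → 4 → 8.
Collecting the images, φψ = [3 1 5 6 2 4 7 8].

3 1 5 6 2 4 7 8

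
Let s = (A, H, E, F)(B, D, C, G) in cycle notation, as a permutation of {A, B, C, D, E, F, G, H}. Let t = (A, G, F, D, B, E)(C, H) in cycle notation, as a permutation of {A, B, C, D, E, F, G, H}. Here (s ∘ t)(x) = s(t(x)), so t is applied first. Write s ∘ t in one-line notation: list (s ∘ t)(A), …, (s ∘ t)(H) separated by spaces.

B F E D H C A G

(s ∘ t)(x) = s(t(x)). Computing each image: s(t(A)) = s(G) = B, s(t(B)) = s(E) = F, s(t(C)) = s(H) = E, s(t(D)) = s(B) = D, s(t(E)) = s(A) = H, s(t(F)) = s(D) = C, s(t(G)) = s(F) = A, s(t(H)) = s(C) = G.
Hence s ∘ t = [B F E D H C A G].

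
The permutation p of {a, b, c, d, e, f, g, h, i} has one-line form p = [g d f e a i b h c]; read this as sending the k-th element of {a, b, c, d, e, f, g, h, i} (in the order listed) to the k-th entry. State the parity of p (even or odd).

In disjoint-cycle form the cycle lengths are 5, 3, 1.
A cycle of length ℓ contributes ℓ−1 transpositions, so p is a product of 4 + 2 = 6 transpositions — even.

even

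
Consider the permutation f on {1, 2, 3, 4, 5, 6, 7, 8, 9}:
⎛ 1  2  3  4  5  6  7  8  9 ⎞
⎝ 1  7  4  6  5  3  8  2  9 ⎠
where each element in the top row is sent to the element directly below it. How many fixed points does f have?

The fixed points (elements with f(x) = x) are {1, 5, 9}, so there are 3.

3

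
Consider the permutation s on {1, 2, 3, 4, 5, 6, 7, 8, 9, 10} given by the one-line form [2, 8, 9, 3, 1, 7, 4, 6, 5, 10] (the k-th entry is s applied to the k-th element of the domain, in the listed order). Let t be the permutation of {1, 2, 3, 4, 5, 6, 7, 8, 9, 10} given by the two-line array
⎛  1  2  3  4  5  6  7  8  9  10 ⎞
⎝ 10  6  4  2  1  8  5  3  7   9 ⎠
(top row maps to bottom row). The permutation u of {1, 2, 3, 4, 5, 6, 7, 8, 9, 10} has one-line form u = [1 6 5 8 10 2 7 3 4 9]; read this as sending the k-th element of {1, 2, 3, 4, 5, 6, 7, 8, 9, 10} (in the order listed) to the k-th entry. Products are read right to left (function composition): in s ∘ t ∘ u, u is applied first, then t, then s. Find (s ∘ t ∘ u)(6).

7

(s ∘ t ∘ u)(6) = s(t(u(6))). u(6) = 2, then t(2) = 6, then s(6) = 7, so the result is 7.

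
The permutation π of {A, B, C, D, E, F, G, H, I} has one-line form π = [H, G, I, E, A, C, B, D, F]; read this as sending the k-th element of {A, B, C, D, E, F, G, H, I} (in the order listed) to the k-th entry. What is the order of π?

Decomposing into disjoint cycles gives cycle lengths 4, 3, 2.
The order of π is the least common multiple of its cycle lengths: lcm(4, 3, 2) = 12.

12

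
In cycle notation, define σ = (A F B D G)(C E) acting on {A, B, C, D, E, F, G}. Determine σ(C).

C appears in (C E); the next entry (wrapping around) is E.

E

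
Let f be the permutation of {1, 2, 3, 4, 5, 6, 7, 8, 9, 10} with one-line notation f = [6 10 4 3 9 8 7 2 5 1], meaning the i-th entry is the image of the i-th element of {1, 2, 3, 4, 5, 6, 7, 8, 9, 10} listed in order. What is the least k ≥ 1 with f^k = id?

The disjoint-cycle form of f has cycle lengths 5, 2, 2, 1.
The order of f is the least common multiple of its cycle lengths: lcm(5, 2, 2) = 10.

10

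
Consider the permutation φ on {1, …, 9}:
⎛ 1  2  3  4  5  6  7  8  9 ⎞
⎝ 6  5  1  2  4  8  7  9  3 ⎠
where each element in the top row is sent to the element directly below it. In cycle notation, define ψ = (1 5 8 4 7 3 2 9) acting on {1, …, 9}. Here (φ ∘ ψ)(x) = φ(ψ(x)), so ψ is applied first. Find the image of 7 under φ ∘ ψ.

First apply ψ: ψ(7) = 3, then φ(3) = 1. Thus (φ ∘ ψ)(7) = 1.

1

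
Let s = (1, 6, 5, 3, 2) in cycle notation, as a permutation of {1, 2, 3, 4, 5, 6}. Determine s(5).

3

5 appears in (1, 6, 5, 3, 2); the next entry (wrapping around) is 3.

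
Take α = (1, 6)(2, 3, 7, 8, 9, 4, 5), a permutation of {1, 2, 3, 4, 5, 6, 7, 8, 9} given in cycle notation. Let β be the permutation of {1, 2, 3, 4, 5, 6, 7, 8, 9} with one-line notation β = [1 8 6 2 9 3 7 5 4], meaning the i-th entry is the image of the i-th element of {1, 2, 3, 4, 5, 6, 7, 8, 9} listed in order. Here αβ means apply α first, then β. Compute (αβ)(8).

4

(αβ)(8) = β(α(8)). α(8) = 9, then β(9) = 4. So (αβ)(8) = 4.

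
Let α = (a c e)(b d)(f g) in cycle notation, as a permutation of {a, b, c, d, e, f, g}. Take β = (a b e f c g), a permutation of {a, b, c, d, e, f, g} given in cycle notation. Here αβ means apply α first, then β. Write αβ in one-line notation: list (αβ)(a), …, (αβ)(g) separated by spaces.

(αβ)(x) = β(α(x)). Computing each image: β(α(a)) = β(c) = g, β(α(b)) = β(d) = d, β(α(c)) = β(e) = f, β(α(d)) = β(b) = e, β(α(e)) = β(a) = b, β(α(f)) = β(g) = a, β(α(g)) = β(f) = c.
Hence αβ = [g d f e b a c].

g d f e b a c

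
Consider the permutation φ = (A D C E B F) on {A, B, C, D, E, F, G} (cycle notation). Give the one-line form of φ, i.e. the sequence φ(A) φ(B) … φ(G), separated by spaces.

Each element maps to the next entry in its cycle (wrapping to the front): A↦D, B↦F, C↦E, D↦C, E↦B, F↦A, G↦G.
So the one-line form is D F E C B A G.

D F E C B A G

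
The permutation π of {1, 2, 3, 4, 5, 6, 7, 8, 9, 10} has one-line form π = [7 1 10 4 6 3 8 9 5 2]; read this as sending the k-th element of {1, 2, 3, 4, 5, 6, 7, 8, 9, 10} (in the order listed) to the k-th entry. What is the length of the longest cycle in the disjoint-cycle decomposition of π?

Decomposing into disjoint cycles gives (1, 7, 8, 9, 5, 6, 3, 10, 2); the longest has length 9.

9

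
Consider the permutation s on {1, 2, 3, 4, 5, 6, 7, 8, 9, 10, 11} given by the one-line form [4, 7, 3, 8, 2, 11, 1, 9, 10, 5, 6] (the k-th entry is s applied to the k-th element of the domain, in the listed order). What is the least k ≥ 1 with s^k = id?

8

Decomposing into disjoint cycles gives cycle lengths 8, 2, 1.
Since disjoint cycles commute, ord(s) = lcm(8, 2) = 8.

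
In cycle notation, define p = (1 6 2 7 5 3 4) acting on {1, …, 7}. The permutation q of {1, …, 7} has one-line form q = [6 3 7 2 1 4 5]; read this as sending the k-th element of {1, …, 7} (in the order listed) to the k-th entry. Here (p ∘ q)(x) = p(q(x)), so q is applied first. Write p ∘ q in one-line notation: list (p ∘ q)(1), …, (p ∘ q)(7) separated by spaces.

(p ∘ q)(x) = p(q(x)). Computing each image: p(q(1)) = p(6) = 2, p(q(2)) = p(3) = 4, p(q(3)) = p(7) = 5, p(q(4)) = p(2) = 7, p(q(5)) = p(1) = 6, p(q(6)) = p(4) = 1, p(q(7)) = p(5) = 3.
Hence p ∘ q = [2 4 5 7 6 1 3].

2 4 5 7 6 1 3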